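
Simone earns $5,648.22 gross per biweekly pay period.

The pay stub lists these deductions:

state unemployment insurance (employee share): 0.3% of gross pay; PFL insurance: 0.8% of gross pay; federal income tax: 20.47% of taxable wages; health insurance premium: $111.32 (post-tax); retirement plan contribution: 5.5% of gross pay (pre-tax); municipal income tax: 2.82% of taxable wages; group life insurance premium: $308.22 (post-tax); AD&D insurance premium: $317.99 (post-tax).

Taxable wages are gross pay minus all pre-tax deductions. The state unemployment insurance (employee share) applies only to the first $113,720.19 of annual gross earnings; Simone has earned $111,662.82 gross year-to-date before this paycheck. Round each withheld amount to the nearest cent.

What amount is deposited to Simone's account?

$3,305.56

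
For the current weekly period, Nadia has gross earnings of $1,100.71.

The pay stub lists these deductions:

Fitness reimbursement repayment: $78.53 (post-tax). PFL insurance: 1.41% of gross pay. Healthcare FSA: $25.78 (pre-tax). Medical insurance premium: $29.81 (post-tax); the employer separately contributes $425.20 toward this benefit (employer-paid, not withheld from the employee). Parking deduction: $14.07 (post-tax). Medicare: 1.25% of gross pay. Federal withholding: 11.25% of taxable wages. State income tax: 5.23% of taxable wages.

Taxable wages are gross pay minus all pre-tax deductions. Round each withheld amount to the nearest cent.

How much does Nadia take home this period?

Healthcare FSA: $25.78
Taxable wages = $1,100.71 − $25.78 = $1,074.93
Federal withholding: $1,074.93 × 0.1125 = $120.93
State income tax: $1,074.93 × 0.0523 = $56.22
PFL insurance: $1,100.71 × 0.0141 = $15.52
Medicare: $1,100.71 × 0.0125 = $13.76
Medical insurance premium: $29.81
Parking deduction: $14.07
Fitness reimbursement repayment: $78.53
(Employer's $425.20 toward medical insurance premium is not withheld from the employee.)
Total deductions = $25.78 + $120.93 + $56.22 + $15.52 + $13.76 + $29.81 + $14.07 + $78.53 = $354.62
Net pay = $1,100.71 − $354.62 = $746.09

$746.09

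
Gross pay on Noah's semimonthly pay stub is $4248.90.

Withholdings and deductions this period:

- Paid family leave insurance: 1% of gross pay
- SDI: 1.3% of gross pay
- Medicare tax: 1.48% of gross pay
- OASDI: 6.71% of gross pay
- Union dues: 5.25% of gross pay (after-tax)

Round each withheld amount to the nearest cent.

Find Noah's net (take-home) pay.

SDI: $4248.90 × 0.013 = $55.24
OASDI: $4248.90 × 0.0671 = $285.10
Paid family leave insurance: $4248.90 × 0.01 = $42.49
Medicare tax: $4248.90 × 0.0148 = $62.88
Union dues: $4248.90 × 0.0525 = $223.07
Total deductions = $55.24 + $285.10 + $42.49 + $62.88 + $223.07 = $668.78
Net pay = $4248.90 − $668.78 = $3580.12

$3580.12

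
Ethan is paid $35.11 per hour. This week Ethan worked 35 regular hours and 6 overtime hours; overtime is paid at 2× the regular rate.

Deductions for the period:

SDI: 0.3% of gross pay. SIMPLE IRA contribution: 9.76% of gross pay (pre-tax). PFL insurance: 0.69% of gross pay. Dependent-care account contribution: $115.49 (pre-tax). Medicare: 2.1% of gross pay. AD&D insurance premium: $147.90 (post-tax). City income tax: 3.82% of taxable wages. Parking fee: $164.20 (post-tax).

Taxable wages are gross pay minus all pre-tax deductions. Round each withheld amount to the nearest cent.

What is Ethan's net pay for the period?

$958.06

Regular pay: 35 × $35.11 = $1,228.85
Overtime pay: 6 × $35.11 × 2 = $421.32
Gross pay = $1,228.85 + $421.32 = $1,650.17
SIMPLE IRA contribution: $1,650.17 × 0.0976 = $161.06
Dependent-care account contribution: $115.49
Pre-tax total = $161.06 + $115.49 = $276.55
Taxable wages = $1,650.17 − $276.55 = $1,373.62
City income tax: $1,373.62 × 0.0382 = $52.47
PFL insurance: $1,650.17 × 0.0069 = $11.39
SDI: $1,650.17 × 0.003 = $4.95
Medicare: $1,650.17 × 0.021 = $34.65
AD&D insurance premium: $147.90
Parking fee: $164.20
Total deductions = $161.06 + $115.49 + $52.47 + $11.39 + $4.95 + $34.65 + $147.90 + $164.20 = $692.11
Net pay = $1,650.17 − $692.11 = $958.06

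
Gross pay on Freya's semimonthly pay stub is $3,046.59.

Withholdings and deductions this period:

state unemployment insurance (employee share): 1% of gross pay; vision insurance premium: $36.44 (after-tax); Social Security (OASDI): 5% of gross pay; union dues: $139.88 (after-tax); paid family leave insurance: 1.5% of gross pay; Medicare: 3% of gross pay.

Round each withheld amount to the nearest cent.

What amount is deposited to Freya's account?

State unemployment insurance (employee share): $3,046.59 × 0.01 = $30.47
Medicare: $3,046.59 × 0.03 = $91.40
Paid family leave insurance: $3,046.59 × 0.015 = $45.70
Social Security (OASDI): $3,046.59 × 0.05 = $152.33
Union dues: $139.88
Vision insurance premium: $36.44
Total deductions = $30.47 + $91.40 + $45.70 + $152.33 + $139.88 + $36.44 = $496.22
Net pay = $3,046.59 − $496.22 = $2,550.37

$2,550.37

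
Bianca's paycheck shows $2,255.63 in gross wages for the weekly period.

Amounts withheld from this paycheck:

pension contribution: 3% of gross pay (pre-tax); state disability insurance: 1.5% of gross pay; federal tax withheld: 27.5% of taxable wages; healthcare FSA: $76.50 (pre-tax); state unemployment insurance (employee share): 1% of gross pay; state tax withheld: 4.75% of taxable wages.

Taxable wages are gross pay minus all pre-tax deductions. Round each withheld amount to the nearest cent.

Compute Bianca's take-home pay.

$1,374.13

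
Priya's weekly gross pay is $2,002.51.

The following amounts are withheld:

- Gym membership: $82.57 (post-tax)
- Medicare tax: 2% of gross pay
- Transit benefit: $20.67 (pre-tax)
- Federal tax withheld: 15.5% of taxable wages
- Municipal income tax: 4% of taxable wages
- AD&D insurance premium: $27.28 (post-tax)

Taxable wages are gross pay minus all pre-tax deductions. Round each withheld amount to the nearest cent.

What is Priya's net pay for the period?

$1,445.48

Transit benefit: $20.67
Taxable wages = $2,002.51 − $20.67 = $1,981.84
Federal tax withheld: $1,981.84 × 0.155 = $307.19
Municipal income tax: $1,981.84 × 0.04 = $79.27
Medicare tax: $2,002.51 × 0.02 = $40.05
Gym membership: $82.57
AD&D insurance premium: $27.28
Total deductions = $20.67 + $307.19 + $79.27 + $40.05 + $82.57 + $27.28 = $557.03
Net pay = $2,002.51 − $557.03 = $1,445.48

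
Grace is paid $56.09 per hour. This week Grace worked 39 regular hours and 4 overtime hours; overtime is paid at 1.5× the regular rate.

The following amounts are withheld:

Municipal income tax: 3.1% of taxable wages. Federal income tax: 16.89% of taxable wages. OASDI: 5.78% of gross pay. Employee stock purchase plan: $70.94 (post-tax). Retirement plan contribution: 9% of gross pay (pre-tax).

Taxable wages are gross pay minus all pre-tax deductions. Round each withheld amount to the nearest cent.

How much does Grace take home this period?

$1,620.92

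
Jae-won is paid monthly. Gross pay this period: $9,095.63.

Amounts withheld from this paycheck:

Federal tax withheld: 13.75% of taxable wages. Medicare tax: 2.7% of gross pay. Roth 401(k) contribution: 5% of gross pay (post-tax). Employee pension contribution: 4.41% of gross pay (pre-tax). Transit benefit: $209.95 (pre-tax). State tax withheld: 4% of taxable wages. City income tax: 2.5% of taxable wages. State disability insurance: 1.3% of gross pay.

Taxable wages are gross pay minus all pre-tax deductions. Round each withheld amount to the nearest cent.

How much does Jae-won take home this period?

Employee pension contribution: $9,095.63 × 0.0441 = $401.12
Transit benefit: $209.95
Pre-tax total = $401.12 + $209.95 = $611.07
Taxable wages = $9,095.63 − $611.07 = $8,484.56
Federal tax withheld: $8,484.56 × 0.1375 = $1,166.63
State tax withheld: $8,484.56 × 0.04 = $339.38
City income tax: $8,484.56 × 0.025 = $212.11
Medicare tax: $9,095.63 × 0.027 = $245.58
State disability insurance: $9,095.63 × 0.013 = $118.24
Roth 401(k) contribution: $9,095.63 × 0.05 = $454.78
Total deductions = $401.12 + $209.95 + $1,166.63 + $339.38 + $212.11 + $245.58 + $118.24 + $454.78 = $3,147.79
Net pay = $9,095.63 − $3,147.79 = $5,947.84

$5,947.84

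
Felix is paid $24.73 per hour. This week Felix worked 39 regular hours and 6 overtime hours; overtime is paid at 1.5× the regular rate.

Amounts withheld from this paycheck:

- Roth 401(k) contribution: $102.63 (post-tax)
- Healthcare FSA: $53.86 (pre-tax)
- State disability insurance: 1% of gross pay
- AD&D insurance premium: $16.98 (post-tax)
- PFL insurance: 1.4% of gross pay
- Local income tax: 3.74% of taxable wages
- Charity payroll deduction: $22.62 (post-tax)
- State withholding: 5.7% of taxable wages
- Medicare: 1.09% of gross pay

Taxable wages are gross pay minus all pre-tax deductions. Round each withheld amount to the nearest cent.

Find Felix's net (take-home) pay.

$842.55

Regular pay: 39 × $24.73 = $964.47
Overtime pay: 6 × $24.73 × 1.5 = $222.57
Gross pay = $964.47 + $222.57 = $1,187.04
Healthcare FSA: $53.86
Taxable wages = $1,187.04 − $53.86 = $1,133.18
Local income tax: $1,133.18 × 0.0374 = $42.38
State withholding: $1,133.18 × 0.057 = $64.59
State disability insurance: $1,187.04 × 0.01 = $11.87
Medicare: $1,187.04 × 0.0109 = $12.94
PFL insurance: $1,187.04 × 0.014 = $16.62
Roth 401(k) contribution: $102.63
AD&D insurance premium: $16.98
Charity payroll deduction: $22.62
Total deductions = $53.86 + $42.38 + $64.59 + $11.87 + $12.94 + $16.62 + $102.63 + $16.98 + $22.62 = $344.49
Net pay = $1,187.04 − $344.49 = $842.55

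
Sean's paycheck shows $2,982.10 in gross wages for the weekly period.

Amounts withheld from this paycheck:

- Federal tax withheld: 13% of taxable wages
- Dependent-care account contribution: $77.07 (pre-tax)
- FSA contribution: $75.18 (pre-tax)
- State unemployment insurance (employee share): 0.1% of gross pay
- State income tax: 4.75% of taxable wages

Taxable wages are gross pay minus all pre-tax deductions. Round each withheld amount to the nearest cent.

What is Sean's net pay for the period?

$2,324.57

FSA contribution: $75.18
Dependent-care account contribution: $77.07
Pre-tax total = $75.18 + $77.07 = $152.25
Taxable wages = $2,982.10 − $152.25 = $2,829.85
Federal tax withheld: $2,829.85 × 0.13 = $367.88
State income tax: $2,829.85 × 0.0475 = $134.42
State unemployment insurance (employee share): $2,982.10 × 0.001 = $2.98
Total deductions = $75.18 + $77.07 + $367.88 + $134.42 + $2.98 = $657.53
Net pay = $2,982.10 − $657.53 = $2,324.57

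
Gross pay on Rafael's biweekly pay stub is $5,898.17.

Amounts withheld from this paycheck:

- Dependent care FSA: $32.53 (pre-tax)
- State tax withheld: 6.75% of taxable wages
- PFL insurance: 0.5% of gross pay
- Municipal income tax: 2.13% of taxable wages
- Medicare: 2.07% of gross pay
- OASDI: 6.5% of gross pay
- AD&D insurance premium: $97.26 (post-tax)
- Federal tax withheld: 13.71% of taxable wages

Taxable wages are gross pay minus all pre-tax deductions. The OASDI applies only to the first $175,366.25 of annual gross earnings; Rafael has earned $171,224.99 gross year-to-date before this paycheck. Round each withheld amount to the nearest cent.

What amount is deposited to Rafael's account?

$4,022.57

Dependent care FSA: $32.53
Taxable wages = $5,898.17 − $32.53 = $5,865.64
Federal tax withheld: $5,865.64 × 0.1371 = $804.18
State tax withheld: $5,865.64 × 0.0675 = $395.93
Municipal income tax: $5,865.64 × 0.0213 = $124.94
PFL insurance: $5,898.17 × 0.005 = $29.49
OASDI: only $175,366.25 − $171,224.99 = $4,141.26 of this check is subject → $4,141.26 × 0.065 = $269.18
Medicare: $5,898.17 × 0.0207 = $122.09
AD&D insurance premium: $97.26
Total deductions = $32.53 + $804.18 + $395.93 + $124.94 + $29.49 + $269.18 + $122.09 + $97.26 = $1,875.60
Net pay = $5,898.17 − $1,875.60 = $4,022.57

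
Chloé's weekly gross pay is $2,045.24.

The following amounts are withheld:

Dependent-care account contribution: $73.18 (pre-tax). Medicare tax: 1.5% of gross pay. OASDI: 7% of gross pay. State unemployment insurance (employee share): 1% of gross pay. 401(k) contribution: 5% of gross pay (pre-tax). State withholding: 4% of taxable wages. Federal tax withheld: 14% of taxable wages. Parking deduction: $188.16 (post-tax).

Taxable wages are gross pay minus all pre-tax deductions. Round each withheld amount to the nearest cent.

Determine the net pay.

$1,150.78

Dependent-care account contribution: $73.18
401(k) contribution: $2,045.24 × 0.05 = $102.26
Pre-tax total = $73.18 + $102.26 = $175.44
Taxable wages = $2,045.24 − $175.44 = $1,869.80
Federal tax withheld: $1,869.80 × 0.14 = $261.77
State withholding: $1,869.80 × 0.04 = $74.79
State unemployment insurance (employee share): $2,045.24 × 0.01 = $20.45
OASDI: $2,045.24 × 0.07 = $143.17
Medicare tax: $2,045.24 × 0.015 = $30.68
Parking deduction: $188.16
Total deductions = $73.18 + $102.26 + $261.77 + $74.79 + $20.45 + $143.17 + $30.68 + $188.16 = $894.46
Net pay = $2,045.24 − $894.46 = $1,150.78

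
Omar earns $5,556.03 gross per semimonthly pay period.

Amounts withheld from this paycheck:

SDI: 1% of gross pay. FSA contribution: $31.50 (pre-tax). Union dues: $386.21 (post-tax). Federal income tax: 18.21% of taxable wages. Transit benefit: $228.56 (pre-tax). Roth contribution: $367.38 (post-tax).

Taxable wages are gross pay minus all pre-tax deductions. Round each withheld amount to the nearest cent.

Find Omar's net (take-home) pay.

$3,522.42

FSA contribution: $31.50
Transit benefit: $228.56
Pre-tax total = $31.50 + $228.56 = $260.06
Taxable wages = $5,556.03 − $260.06 = $5,295.97
Federal income tax: $5,295.97 × 0.1821 = $964.40
SDI: $5,556.03 × 0.01 = $55.56
Union dues: $386.21
Roth contribution: $367.38
Total deductions = $31.50 + $228.56 + $964.40 + $55.56 + $386.21 + $367.38 = $2,033.61
Net pay = $5,556.03 − $2,033.61 = $3,522.42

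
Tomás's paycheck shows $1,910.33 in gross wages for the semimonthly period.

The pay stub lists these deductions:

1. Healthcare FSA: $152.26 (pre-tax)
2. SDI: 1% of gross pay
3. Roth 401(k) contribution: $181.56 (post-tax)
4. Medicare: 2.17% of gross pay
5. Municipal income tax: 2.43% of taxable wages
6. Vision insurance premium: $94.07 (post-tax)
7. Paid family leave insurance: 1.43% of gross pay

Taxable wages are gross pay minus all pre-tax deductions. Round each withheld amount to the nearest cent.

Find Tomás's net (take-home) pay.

$1,351.85

Healthcare FSA: $152.26
Taxable wages = $1,910.33 − $152.26 = $1,758.07
Municipal income tax: $1,758.07 × 0.0243 = $42.72
Medicare: $1,910.33 × 0.0217 = $41.45
Paid family leave insurance: $1,910.33 × 0.0143 = $27.32
SDI: $1,910.33 × 0.01 = $19.10
Vision insurance premium: $94.07
Roth 401(k) contribution: $181.56
Total deductions = $152.26 + $42.72 + $41.45 + $27.32 + $19.10 + $94.07 + $181.56 = $558.48
Net pay = $1,910.33 − $558.48 = $1,351.85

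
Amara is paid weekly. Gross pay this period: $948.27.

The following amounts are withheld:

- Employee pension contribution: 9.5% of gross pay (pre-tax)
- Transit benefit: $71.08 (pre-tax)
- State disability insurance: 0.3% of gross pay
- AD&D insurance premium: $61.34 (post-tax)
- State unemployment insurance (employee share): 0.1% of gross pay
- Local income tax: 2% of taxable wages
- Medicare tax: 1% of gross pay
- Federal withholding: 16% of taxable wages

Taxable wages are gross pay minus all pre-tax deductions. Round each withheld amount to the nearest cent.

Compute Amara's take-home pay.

Transit benefit: $71.08
Employee pension contribution: $948.27 × 0.095 = $90.09
Pre-tax total = $71.08 + $90.09 = $161.17
Taxable wages = $948.27 − $161.17 = $787.10
Federal withholding: $787.10 × 0.16 = $125.94
Local income tax: $787.10 × 0.02 = $15.74
State disability insurance: $948.27 × 0.003 = $2.84
State unemployment insurance (employee share): $948.27 × 0.001 = $0.95
Medicare tax: $948.27 × 0.01 = $9.48
AD&D insurance premium: $61.34
Total deductions = $71.08 + $90.09 + $125.94 + $15.74 + $2.84 + $0.95 + $9.48 + $61.34 = $377.46
Net pay = $948.27 − $377.46 = $570.81

$570.81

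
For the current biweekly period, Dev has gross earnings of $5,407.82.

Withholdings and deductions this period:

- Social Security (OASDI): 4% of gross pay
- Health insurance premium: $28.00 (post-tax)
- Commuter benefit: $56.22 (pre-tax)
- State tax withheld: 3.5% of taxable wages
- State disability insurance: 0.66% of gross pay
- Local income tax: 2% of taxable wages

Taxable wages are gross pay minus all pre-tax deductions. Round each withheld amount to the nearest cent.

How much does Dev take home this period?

Commuter benefit: $56.22
Taxable wages = $5,407.82 − $56.22 = $5,351.60
State tax withheld: $5,351.60 × 0.035 = $187.31
Local income tax: $5,351.60 × 0.02 = $107.03
Social Security (OASDI): $5,407.82 × 0.04 = $216.31
State disability insurance: $5,407.82 × 0.0066 = $35.69
Health insurance premium: $28.00
Total deductions = $56.22 + $187.31 + $107.03 + $216.31 + $35.69 + $28.00 = $630.56
Net pay = $5,407.82 − $630.56 = $4,777.26

$4,777.26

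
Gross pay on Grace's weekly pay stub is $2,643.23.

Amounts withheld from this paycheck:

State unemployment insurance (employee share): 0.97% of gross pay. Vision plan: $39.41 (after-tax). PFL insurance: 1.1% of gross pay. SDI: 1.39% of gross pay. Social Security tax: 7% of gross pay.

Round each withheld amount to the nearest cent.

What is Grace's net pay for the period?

$2,327.33

SDI: $2,643.23 × 0.0139 = $36.74
State unemployment insurance (employee share): $2,643.23 × 0.0097 = $25.64
Social Security tax: $2,643.23 × 0.07 = $185.03
PFL insurance: $2,643.23 × 0.011 = $29.08
Vision plan: $39.41
Total deductions = $36.74 + $25.64 + $185.03 + $29.08 + $39.41 = $315.90
Net pay = $2,643.23 − $315.90 = $2,327.33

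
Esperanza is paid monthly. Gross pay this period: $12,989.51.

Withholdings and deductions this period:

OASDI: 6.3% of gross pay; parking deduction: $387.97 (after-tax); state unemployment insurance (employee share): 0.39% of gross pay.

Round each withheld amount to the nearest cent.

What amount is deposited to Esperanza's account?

State unemployment insurance (employee share): $12,989.51 × 0.0039 = $50.66
OASDI: $12,989.51 × 0.063 = $818.34
Parking deduction: $387.97
Total deductions = $50.66 + $818.34 + $387.97 = $1,256.97
Net pay = $12,989.51 − $1,256.97 = $11,732.54

$11,732.54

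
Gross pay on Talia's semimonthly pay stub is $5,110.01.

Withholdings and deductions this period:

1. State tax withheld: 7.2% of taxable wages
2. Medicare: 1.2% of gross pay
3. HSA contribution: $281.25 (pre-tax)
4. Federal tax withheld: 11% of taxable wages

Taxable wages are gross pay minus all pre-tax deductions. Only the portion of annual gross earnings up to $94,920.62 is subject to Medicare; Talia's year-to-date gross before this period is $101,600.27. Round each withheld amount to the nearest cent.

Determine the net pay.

$3,949.93

HSA contribution: $281.25
Taxable wages = $5,110.01 − $281.25 = $4,828.76
State tax withheld: $4,828.76 × 0.072 = $347.67
Federal tax withheld: $4,828.76 × 0.11 = $531.16
Medicare: annual cap $94,920.62 already reached (YTD $101,600.27), so $0.00
Total deductions = $281.25 + $347.67 + $531.16 + $0.00 = $1,160.08
Net pay = $5,110.01 − $1,160.08 = $3,949.93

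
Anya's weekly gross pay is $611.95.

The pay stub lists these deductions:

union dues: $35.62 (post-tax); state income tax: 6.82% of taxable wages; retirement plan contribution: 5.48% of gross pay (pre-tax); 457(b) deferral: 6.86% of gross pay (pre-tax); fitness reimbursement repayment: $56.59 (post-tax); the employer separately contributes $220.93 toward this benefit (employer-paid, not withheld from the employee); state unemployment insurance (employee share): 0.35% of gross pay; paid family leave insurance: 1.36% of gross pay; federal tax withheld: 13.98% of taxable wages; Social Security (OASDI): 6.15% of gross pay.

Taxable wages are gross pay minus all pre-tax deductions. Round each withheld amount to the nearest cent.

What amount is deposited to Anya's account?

457(b) deferral: $611.95 × 0.0686 = $41.98
Retirement plan contribution: $611.95 × 0.0548 = $33.53
Pre-tax total = $41.98 + $33.53 = $75.51
Taxable wages = $611.95 − $75.51 = $536.44
Federal tax withheld: $536.44 × 0.1398 = $74.99
State income tax: $536.44 × 0.0682 = $36.59
State unemployment insurance (employee share): $611.95 × 0.0035 = $2.14
Paid family leave insurance: $611.95 × 0.0136 = $8.32
Social Security (OASDI): $611.95 × 0.0615 = $37.63
Union dues: $35.62
Fitness reimbursement repayment: $56.59
(Employer's $220.93 toward fitness reimbursement repayment is not withheld from the employee.)
Total deductions = $41.98 + $33.53 + $74.99 + $36.59 + $2.14 + $8.32 + $37.63 + $35.62 + $56.59 = $327.39
Net pay = $611.95 − $327.39 = $284.56

$284.56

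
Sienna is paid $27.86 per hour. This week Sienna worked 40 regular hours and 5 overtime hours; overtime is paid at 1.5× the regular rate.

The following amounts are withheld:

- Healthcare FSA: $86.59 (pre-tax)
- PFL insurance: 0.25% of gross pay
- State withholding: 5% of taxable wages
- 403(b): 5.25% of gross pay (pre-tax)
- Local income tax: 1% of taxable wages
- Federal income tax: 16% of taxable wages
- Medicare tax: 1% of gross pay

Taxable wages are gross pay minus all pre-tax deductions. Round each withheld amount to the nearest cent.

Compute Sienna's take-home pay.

$893.95

Regular pay: 40 × $27.86 = $1114.40
Overtime pay: 5 × $27.86 × 1.5 = $208.95
Gross pay = $1114.40 + $208.95 = $1323.35
403(b): $1323.35 × 0.0525 = $69.48
Healthcare FSA: $86.59
Pre-tax total = $69.48 + $86.59 = $156.07
Taxable wages = $1323.35 − $156.07 = $1167.28
Federal income tax: $1167.28 × 0.16 = $186.76
State withholding: $1167.28 × 0.05 = $58.36
Local income tax: $1167.28 × 0.01 = $11.67
PFL insurance: $1323.35 × 0.0025 = $3.31
Medicare tax: $1323.35 × 0.01 = $13.23
Total deductions = $69.48 + $86.59 + $186.76 + $58.36 + $11.67 + $3.31 + $13.23 = $429.40
Net pay = $1323.35 − $429.40 = $893.95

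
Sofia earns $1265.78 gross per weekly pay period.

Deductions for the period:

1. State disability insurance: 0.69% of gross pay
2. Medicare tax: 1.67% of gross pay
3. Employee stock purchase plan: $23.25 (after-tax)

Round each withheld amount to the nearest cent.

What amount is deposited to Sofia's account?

State disability insurance: $1265.78 × 0.0069 = $8.73
Medicare tax: $1265.78 × 0.0167 = $21.14
Employee stock purchase plan: $23.25
Total deductions = $8.73 + $21.14 + $23.25 = $53.12
Net pay = $1265.78 − $53.12 = $1212.66

$1212.66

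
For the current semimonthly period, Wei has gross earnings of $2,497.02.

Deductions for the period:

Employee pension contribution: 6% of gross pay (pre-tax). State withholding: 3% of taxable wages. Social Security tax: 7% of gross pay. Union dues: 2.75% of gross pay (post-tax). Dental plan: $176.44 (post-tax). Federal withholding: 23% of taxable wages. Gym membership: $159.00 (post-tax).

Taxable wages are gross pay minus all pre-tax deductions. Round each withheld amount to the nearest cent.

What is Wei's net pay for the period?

Employee pension contribution: $2,497.02 × 0.06 = $149.82
Taxable wages = $2,497.02 − $149.82 = $2,347.20
State withholding: $2,347.20 × 0.03 = $70.42
Federal withholding: $2,347.20 × 0.23 = $539.86
Social Security tax: $2,497.02 × 0.07 = $174.79
Union dues: $2,497.02 × 0.0275 = $68.67
Dental plan: $176.44
Gym membership: $159.00
Total deductions = $149.82 + $70.42 + $539.86 + $174.79 + $68.67 + $176.44 + $159.00 = $1,339.00
Net pay = $2,497.02 − $1,339.00 = $1,158.02

$1,158.02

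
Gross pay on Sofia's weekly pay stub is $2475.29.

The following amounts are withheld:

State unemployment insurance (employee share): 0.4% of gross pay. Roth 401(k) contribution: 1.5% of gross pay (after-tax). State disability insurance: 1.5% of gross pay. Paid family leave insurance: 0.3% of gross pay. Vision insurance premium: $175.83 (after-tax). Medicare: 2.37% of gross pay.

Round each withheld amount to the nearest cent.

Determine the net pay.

$2149.21

State disability insurance: $2475.29 × 0.015 = $37.13
Paid family leave insurance: $2475.29 × 0.003 = $7.43
Medicare: $2475.29 × 0.0237 = $58.66
State unemployment insurance (employee share): $2475.29 × 0.004 = $9.90
Vision insurance premium: $175.83
Roth 401(k) contribution: $2475.29 × 0.015 = $37.13
Total deductions = $37.13 + $7.43 + $58.66 + $9.90 + $175.83 + $37.13 = $326.08
Net pay = $2475.29 − $326.08 = $2149.21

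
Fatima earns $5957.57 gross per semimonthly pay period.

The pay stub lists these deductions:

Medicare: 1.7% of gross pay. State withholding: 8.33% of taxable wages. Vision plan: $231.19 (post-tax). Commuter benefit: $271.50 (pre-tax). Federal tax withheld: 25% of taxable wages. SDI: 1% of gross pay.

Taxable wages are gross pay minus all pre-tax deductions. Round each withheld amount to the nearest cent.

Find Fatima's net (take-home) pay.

$3398.85

Commuter benefit: $271.50
Taxable wages = $5957.57 − $271.50 = $5686.07
Federal tax withheld: $5686.07 × 0.25 = $1421.52
State withholding: $5686.07 × 0.0833 = $473.65
SDI: $5957.57 × 0.01 = $59.58
Medicare: $5957.57 × 0.017 = $101.28
Vision plan: $231.19
Total deductions = $271.50 + $1421.52 + $473.65 + $59.58 + $101.28 + $231.19 = $2558.72
Net pay = $5957.57 − $2558.72 = $3398.85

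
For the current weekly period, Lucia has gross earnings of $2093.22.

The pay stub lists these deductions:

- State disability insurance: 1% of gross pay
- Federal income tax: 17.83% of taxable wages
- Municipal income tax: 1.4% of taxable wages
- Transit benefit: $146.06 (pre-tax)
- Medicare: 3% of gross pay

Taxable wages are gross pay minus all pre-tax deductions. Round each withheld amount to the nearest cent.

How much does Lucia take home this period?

Transit benefit: $146.06
Taxable wages = $2093.22 − $146.06 = $1947.16
Federal income tax: $1947.16 × 0.1783 = $347.18
Municipal income tax: $1947.16 × 0.014 = $27.26
State disability insurance: $2093.22 × 0.01 = $20.93
Medicare: $2093.22 × 0.03 = $62.80
Total deductions = $146.06 + $347.18 + $27.26 + $20.93 + $62.80 = $604.23
Net pay = $2093.22 − $604.23 = $1488.99

$1488.99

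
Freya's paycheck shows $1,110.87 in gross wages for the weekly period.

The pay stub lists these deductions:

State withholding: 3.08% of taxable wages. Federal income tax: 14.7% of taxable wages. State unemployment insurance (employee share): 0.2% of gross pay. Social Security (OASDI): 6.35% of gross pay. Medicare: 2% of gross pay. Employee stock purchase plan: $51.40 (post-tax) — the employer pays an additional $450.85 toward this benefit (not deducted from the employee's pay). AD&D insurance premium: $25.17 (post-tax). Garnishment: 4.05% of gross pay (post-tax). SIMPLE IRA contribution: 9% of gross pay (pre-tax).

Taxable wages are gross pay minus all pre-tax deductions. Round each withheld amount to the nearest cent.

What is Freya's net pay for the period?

SIMPLE IRA contribution: $1,110.87 × 0.09 = $99.98
Taxable wages = $1,110.87 − $99.98 = $1,010.89
Federal income tax: $1,010.89 × 0.147 = $148.60
State withholding: $1,010.89 × 0.0308 = $31.14
Medicare: $1,110.87 × 0.02 = $22.22
State unemployment insurance (employee share): $1,110.87 × 0.002 = $2.22
Social Security (OASDI): $1,110.87 × 0.0635 = $70.54
AD&D insurance premium: $25.17
Garnishment: $1,110.87 × 0.0405 = $44.99
Employee stock purchase plan: $51.40
(Employer's $450.85 toward employee stock purchase plan is not withheld from the employee.)
Total deductions = $99.98 + $148.60 + $31.14 + $22.22 + $2.22 + $70.54 + $25.17 + $44.99 + $51.40 = $496.26
Net pay = $1,110.87 − $496.26 = $614.61

$614.61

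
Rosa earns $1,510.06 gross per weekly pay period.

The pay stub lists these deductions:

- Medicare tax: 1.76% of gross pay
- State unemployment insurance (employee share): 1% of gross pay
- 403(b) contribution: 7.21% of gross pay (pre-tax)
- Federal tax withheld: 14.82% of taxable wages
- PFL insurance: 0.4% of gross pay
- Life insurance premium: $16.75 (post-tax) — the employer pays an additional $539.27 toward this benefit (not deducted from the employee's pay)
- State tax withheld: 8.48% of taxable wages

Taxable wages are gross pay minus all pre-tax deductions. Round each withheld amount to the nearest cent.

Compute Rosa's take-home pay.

$1,010.24

403(b) contribution: $1,510.06 × 0.0721 = $108.88
Taxable wages = $1,510.06 − $108.88 = $1,401.18
Federal tax withheld: $1,401.18 × 0.1482 = $207.65
State tax withheld: $1,401.18 × 0.0848 = $118.82
Medicare tax: $1,510.06 × 0.0176 = $26.58
State unemployment insurance (employee share): $1,510.06 × 0.01 = $15.10
PFL insurance: $1,510.06 × 0.004 = $6.04
Life insurance premium: $16.75
(Employer's $539.27 toward life insurance premium is not withheld from the employee.)
Total deductions = $108.88 + $207.65 + $118.82 + $26.58 + $15.10 + $6.04 + $16.75 = $499.82
Net pay = $1,510.06 − $499.82 = $1,010.24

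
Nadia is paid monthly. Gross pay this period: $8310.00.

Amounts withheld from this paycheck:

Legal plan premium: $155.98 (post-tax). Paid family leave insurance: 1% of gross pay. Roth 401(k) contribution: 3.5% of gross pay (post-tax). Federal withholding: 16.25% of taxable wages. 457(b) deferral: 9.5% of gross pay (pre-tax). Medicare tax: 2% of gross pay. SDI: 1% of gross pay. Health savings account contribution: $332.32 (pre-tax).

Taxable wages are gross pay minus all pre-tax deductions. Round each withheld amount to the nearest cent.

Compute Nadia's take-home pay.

$5240.91

457(b) deferral: $8310.00 × 0.095 = $789.45
Health savings account contribution: $332.32
Pre-tax total = $789.45 + $332.32 = $1121.77
Taxable wages = $8310.00 − $1121.77 = $7188.23
Federal withholding: $7188.23 × 0.1625 = $1168.09
SDI: $8310.00 × 0.01 = $83.10
Medicare tax: $8310.00 × 0.02 = $166.20
Paid family leave insurance: $8310.00 × 0.01 = $83.10
Legal plan premium: $155.98
Roth 401(k) contribution: $8310.00 × 0.035 = $290.85
Total deductions = $789.45 + $332.32 + $1168.09 + $83.10 + $166.20 + $83.10 + $155.98 + $290.85 = $3069.09
Net pay = $8310.00 − $3069.09 = $5240.91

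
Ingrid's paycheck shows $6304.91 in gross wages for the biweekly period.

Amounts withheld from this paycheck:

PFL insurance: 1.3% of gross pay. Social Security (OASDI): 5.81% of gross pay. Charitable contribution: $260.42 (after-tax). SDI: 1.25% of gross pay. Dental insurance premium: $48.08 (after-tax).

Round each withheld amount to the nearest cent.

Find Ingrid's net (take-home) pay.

$5469.32

Social Security (OASDI): $6304.91 × 0.0581 = $366.32
PFL insurance: $6304.91 × 0.013 = $81.96
SDI: $6304.91 × 0.0125 = $78.81
Dental insurance premium: $48.08
Charitable contribution: $260.42
Total deductions = $366.32 + $81.96 + $78.81 + $48.08 + $260.42 = $835.59
Net pay = $6304.91 − $835.59 = $5469.32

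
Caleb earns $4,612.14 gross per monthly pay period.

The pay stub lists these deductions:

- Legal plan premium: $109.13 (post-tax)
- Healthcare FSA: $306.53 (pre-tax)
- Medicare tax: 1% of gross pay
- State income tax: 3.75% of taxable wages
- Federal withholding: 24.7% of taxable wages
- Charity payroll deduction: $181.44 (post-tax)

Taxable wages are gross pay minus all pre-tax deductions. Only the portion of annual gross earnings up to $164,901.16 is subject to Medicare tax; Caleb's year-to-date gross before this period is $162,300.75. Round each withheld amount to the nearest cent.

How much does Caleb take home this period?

$2,764.09

Healthcare FSA: $306.53
Taxable wages = $4,612.14 − $306.53 = $4,305.61
Federal withholding: $4,305.61 × 0.247 = $1,063.49
State income tax: $4,305.61 × 0.0375 = $161.46
Medicare tax: only $164,901.16 − $162,300.75 = $2,600.41 of this check is subject → $2,600.41 × 0.01 = $26.00
Legal plan premium: $109.13
Charity payroll deduction: $181.44
Total deductions = $306.53 + $1,063.49 + $161.46 + $26.00 + $109.13 + $181.44 = $1,848.05
Net pay = $4,612.14 − $1,848.05 = $2,764.09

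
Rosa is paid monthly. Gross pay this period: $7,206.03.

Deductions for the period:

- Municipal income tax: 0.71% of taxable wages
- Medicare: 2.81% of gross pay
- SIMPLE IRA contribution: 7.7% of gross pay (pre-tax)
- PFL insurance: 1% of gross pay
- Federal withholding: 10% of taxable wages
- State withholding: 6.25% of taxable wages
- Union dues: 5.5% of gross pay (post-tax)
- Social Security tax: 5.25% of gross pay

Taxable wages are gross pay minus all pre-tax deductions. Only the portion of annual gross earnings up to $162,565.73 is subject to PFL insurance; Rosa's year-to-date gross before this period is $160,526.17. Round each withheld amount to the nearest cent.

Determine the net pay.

$4,525.59

SIMPLE IRA contribution: $7,206.03 × 0.077 = $554.86
Taxable wages = $7,206.03 − $554.86 = $6,651.17
Municipal income tax: $6,651.17 × 0.0071 = $47.22
Federal withholding: $6,651.17 × 0.1 = $665.12
State withholding: $6,651.17 × 0.0625 = $415.70
Social Security tax: $7,206.03 × 0.0525 = $378.32
Medicare: $7,206.03 × 0.0281 = $202.49
PFL insurance: only $162,565.73 − $160,526.17 = $2,039.56 of this check is subject → $2,039.56 × 0.01 = $20.40
Union dues: $7,206.03 × 0.055 = $396.33
Total deductions = $554.86 + $47.22 + $665.12 + $415.70 + $378.32 + $202.49 + $20.40 + $396.33 = $2,680.44
Net pay = $7,206.03 − $2,680.44 = $4,525.59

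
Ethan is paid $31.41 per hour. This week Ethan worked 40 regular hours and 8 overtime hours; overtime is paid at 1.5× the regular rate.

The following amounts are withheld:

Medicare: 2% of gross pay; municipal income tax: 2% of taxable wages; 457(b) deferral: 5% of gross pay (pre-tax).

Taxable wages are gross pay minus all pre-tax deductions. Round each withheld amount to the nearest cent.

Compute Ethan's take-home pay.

Regular pay: 40 × $31.41 = $1,256.40
Overtime pay: 8 × $31.41 × 1.5 = $376.92
Gross pay = $1,256.40 + $376.92 = $1,633.32
457(b) deferral: $1,633.32 × 0.05 = $81.67
Taxable wages = $1,633.32 − $81.67 = $1,551.65
Municipal income tax: $1,551.65 × 0.02 = $31.03
Medicare: $1,633.32 × 0.02 = $32.67
Total deductions = $81.67 + $31.03 + $32.67 = $145.37
Net pay = $1,633.32 − $145.37 = $1,487.95

$1,487.95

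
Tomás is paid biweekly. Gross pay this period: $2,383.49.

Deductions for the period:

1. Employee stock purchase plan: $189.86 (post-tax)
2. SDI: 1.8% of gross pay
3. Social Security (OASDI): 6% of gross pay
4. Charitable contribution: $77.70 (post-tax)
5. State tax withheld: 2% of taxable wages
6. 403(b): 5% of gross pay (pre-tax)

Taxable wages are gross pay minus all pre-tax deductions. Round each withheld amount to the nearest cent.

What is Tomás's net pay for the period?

403(b): $2,383.49 × 0.05 = $119.17
Taxable wages = $2,383.49 − $119.17 = $2,264.32
State tax withheld: $2,264.32 × 0.02 = $45.29
SDI: $2,383.49 × 0.018 = $42.90
Social Security (OASDI): $2,383.49 × 0.06 = $143.01
Charitable contribution: $77.70
Employee stock purchase plan: $189.86
Total deductions = $119.17 + $45.29 + $42.90 + $143.01 + $77.70 + $189.86 = $617.93
Net pay = $2,383.49 − $617.93 = $1,765.56

$1,765.56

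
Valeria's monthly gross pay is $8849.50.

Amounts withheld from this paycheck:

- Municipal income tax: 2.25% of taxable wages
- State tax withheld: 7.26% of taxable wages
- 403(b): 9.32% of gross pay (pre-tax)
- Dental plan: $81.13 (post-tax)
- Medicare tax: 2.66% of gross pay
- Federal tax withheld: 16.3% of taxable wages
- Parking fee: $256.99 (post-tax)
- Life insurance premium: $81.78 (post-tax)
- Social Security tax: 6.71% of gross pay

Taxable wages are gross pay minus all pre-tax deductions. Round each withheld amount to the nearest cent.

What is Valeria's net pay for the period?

$4704.44

403(b): $8849.50 × 0.0932 = $824.77
Taxable wages = $8849.50 − $824.77 = $8024.73
State tax withheld: $8024.73 × 0.0726 = $582.60
Municipal income tax: $8024.73 × 0.0225 = $180.56
Federal tax withheld: $8024.73 × 0.163 = $1308.03
Social Security tax: $8849.50 × 0.0671 = $593.80
Medicare tax: $8849.50 × 0.0266 = $235.40
Parking fee: $256.99
Life insurance premium: $81.78
Dental plan: $81.13
Total deductions = $824.77 + $582.60 + $180.56 + $1308.03 + $593.80 + $235.40 + $256.99 + $81.78 + $81.13 = $4145.06
Net pay = $8849.50 − $4145.06 = $4704.44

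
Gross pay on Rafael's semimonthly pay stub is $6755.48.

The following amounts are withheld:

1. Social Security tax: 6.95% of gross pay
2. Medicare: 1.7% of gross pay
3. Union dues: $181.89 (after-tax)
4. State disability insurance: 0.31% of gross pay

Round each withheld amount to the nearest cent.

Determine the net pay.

$5968.30

Social Security tax: $6755.48 × 0.0695 = $469.51
State disability insurance: $6755.48 × 0.0031 = $20.94
Medicare: $6755.48 × 0.017 = $114.84
Union dues: $181.89
Total deductions = $469.51 + $20.94 + $114.84 + $181.89 = $787.18
Net pay = $6755.48 − $787.18 = $5968.30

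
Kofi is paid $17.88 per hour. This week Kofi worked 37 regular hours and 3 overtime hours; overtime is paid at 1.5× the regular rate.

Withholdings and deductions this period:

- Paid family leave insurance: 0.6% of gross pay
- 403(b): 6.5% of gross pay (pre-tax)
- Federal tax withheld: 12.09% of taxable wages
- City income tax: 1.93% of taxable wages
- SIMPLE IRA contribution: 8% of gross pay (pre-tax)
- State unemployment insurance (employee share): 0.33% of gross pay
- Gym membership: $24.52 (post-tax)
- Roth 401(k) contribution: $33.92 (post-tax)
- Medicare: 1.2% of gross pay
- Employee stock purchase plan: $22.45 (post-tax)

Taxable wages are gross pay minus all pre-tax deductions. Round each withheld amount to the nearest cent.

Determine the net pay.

Regular pay: 37 × $17.88 = $661.56
Overtime pay: 3 × $17.88 × 1.5 = $80.46
Gross pay = $661.56 + $80.46 = $742.02
SIMPLE IRA contribution: $742.02 × 0.08 = $59.36
403(b): $742.02 × 0.065 = $48.23
Pre-tax total = $59.36 + $48.23 = $107.59
Taxable wages = $742.02 − $107.59 = $634.43
Federal tax withheld: $634.43 × 0.1209 = $76.70
City income tax: $634.43 × 0.0193 = $12.24
Paid family leave insurance: $742.02 × 0.006 = $4.45
Medicare: $742.02 × 0.012 = $8.90
State unemployment insurance (employee share): $742.02 × 0.0033 = $2.45
Roth 401(k) contribution: $33.92
Employee stock purchase plan: $22.45
Gym membership: $24.52
Total deductions = $59.36 + $48.23 + $76.70 + $12.24 + $4.45 + $8.90 + $2.45 + $33.92 + $22.45 + $24.52 = $293.22
Net pay = $742.02 − $293.22 = $448.80

$448.80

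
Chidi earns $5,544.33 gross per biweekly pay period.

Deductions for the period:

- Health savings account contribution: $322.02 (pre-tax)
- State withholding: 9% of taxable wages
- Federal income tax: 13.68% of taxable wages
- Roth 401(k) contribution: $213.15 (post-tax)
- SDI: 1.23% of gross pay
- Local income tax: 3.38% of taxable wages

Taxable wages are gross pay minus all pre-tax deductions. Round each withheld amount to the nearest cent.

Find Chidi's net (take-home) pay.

Health savings account contribution: $322.02
Taxable wages = $5,544.33 − $322.02 = $5,222.31
State withholding: $5,222.31 × 0.09 = $470.01
Local income tax: $5,222.31 × 0.0338 = $176.51
Federal income tax: $5,222.31 × 0.1368 = $714.41
SDI: $5,544.33 × 0.0123 = $68.20
Roth 401(k) contribution: $213.15
Total deductions = $322.02 + $470.01 + $176.51 + $714.41 + $68.20 + $213.15 = $1,964.30
Net pay = $5,544.33 − $1,964.30 = $3,580.03

$3,580.03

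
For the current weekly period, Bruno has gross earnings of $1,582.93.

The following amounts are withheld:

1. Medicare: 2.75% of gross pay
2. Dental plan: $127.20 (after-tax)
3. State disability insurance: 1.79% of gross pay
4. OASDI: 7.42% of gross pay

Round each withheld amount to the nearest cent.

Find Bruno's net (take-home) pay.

$1,266.42

OASDI: $1,582.93 × 0.0742 = $117.45
Medicare: $1,582.93 × 0.0275 = $43.53
State disability insurance: $1,582.93 × 0.0179 = $28.33
Dental plan: $127.20
Total deductions = $117.45 + $43.53 + $28.33 + $127.20 = $316.51
Net pay = $1,582.93 − $316.51 = $1,266.42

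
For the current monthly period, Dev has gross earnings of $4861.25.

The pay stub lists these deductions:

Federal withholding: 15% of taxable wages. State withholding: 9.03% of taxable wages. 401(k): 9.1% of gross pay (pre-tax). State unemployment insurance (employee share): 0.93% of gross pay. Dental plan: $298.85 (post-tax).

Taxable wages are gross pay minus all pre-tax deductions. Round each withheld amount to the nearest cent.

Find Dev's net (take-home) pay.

$3012.97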